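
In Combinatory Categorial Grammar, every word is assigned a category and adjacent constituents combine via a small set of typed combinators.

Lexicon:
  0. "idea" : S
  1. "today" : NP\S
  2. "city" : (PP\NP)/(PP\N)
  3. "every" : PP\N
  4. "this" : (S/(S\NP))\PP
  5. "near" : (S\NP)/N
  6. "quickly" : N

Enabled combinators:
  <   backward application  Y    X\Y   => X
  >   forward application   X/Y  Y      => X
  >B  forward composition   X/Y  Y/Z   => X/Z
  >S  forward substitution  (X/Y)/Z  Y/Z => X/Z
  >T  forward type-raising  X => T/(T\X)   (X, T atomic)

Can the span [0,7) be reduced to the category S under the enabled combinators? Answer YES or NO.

[0,7] S   >
  [0,5] S/(S\NP)   <
    [0,4] PP   <
      [0,2] NP   <
        [0,1] "idea" : S
        [1,2] "today" : NP\S
      [2,4] PP\NP   >
        [2,3] "city" : (PP\NP)/(PP\N)
        [3,4] "every" : PP\N
    [4,5] "this" : (S/(S\NP))\PP
  [5,7] S\NP   >
    [5,6] "near" : (S\NP)/N
    [6,7] "quickly" : N

YES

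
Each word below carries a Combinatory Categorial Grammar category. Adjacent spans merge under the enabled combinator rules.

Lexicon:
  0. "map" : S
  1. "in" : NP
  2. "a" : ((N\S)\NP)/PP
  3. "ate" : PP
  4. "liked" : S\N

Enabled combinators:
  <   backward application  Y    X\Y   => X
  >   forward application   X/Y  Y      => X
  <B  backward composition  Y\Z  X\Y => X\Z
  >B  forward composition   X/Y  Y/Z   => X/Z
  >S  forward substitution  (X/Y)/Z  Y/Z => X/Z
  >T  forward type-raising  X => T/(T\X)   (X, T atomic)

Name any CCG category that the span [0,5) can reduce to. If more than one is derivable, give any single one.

[0,5] S   <
  [0,4] N   >
    [0,1] N/(N\S)   >T
      [0,1] "map" : S
    [1,4] N\S   <
      [1,2] "in" : NP
      [2,4] (N\S)\NP   >
        [2,3] "a" : ((N\S)\NP)/PP
        [3,4] "ate" : PP
  [4,5] "liked" : S\N

S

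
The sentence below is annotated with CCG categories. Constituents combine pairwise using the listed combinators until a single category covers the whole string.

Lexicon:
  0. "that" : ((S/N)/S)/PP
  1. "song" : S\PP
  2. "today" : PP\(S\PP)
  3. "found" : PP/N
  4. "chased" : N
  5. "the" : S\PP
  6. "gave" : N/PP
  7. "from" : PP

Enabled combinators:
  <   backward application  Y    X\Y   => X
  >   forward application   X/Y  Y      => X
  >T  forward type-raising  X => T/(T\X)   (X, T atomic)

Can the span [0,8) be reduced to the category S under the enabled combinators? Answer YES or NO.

YES

[0,8] S   >
  [0,6] S/N   >
    [0,3] (S/N)/S   >
      [0,1] "that" : ((S/N)/S)/PP
      [1,3] PP   <
        [1,2] "song" : S\PP
        [2,3] "today" : PP\(S\PP)
    [3,6] S   <
      [3,5] PP   >
        [3,4] "found" : PP/N
        [4,5] "chased" : N
      [5,6] "the" : S\PP
  [6,8] N   >
    [6,7] "gave" : N/PP
    [7,8] "from" : PP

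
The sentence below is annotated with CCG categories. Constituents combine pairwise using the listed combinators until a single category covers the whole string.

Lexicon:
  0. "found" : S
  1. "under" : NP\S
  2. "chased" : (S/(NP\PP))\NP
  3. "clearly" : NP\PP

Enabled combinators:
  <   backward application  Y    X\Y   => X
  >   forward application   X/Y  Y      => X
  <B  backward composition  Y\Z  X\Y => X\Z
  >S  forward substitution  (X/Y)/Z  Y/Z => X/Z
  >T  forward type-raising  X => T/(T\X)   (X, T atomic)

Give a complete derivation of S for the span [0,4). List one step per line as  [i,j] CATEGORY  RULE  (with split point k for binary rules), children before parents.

[0,1] S  lex  "found"
[1,2] NP\S  lex  "under"
[0,2] NP  <  k=1
[2,3] (S/(NP\PP))\NP  lex  "chased"
[0,3] S/(NP\PP)  <  k=2
[3,4] NP\PP  lex  "clearly"
[0,4] S  >  k=3

[0,4] S   >
  [0,3] S/(NP\PP)   <
    [0,2] NP   <
      [0,1] "found" : S
      [1,2] "under" : NP\S
    [2,3] "chased" : (S/(NP\PP))\NP
  [3,4] "clearly" : NP\PP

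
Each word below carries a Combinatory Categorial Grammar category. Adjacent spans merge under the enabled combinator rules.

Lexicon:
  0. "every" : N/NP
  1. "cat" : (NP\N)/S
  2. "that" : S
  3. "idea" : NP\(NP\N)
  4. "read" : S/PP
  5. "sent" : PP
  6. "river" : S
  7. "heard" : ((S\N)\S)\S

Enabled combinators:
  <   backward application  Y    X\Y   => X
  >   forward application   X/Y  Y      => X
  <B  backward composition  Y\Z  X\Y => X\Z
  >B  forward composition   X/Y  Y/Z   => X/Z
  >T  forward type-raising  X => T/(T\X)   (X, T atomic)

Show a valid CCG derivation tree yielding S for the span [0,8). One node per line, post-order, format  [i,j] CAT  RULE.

[0,1] N/NP  lex  "every"
[1,2] (NP\N)/S  lex  "cat"
[2,3] S  lex  "that"
[1,3] NP\N  >  k=2
[3,4] NP\(NP\N)  lex  "idea"
[1,4] NP  <  k=3
[0,4] N  >  k=1
[4,5] S/PP  lex  "read"
[5,6] PP  lex  "sent"
[4,6] S  >  k=5
[6,7] S  lex  "river"
[7,8] ((S\N)\S)\S  lex  "heard"
[6,8] (S\N)\S  <  k=7
[4,8] S\N  <  k=6
[0,8] S  <  k=4

[0,8] S   <
  [0,4] N   >
    [0,1] "every" : N/NP
    [1,4] NP   <
      [1,3] NP\N   >
        [1,2] "cat" : (NP\N)/S
        [2,3] "that" : S
      [3,4] "idea" : NP\(NP\N)
  [4,8] S\N   <
    [4,6] S   >
      [4,5] "read" : S/PP
      [5,6] "sent" : PP
    [6,8] (S\N)\S   <
      [6,7] "river" : S
      [7,8] "heard" : ((S\N)\S)\S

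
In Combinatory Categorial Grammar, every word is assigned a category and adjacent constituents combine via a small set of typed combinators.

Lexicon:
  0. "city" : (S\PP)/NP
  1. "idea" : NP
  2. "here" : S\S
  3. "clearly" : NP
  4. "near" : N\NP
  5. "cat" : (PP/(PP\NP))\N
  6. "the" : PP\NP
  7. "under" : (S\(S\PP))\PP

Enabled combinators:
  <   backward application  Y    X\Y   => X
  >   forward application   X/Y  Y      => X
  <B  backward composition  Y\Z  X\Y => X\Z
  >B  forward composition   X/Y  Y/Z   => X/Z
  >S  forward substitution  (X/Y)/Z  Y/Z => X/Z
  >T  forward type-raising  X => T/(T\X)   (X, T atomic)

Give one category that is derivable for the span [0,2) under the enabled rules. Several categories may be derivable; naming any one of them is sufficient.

S\PP

[0,8] S   <
  [0,3] S\PP   <B
    [0,2] S\PP   >
      [0,1] "city" : (S\PP)/NP
      [1,2] "idea" : NP
    [2,3] "here" : S\S
  [3,8] S\(S\PP)   <
    [3,7] PP   >
      [3,6] PP/(PP\NP)   <
        [3,5] N   >
          [3,4] N/(N\NP)   >T
            [3,4] "clearly" : NP
          [4,5] "near" : N\NP
        [5,6] "cat" : (PP/(PP\NP))\N
      [6,7] "the" : PP\NP
    [7,8] "under" : (S\(S\PP))\PP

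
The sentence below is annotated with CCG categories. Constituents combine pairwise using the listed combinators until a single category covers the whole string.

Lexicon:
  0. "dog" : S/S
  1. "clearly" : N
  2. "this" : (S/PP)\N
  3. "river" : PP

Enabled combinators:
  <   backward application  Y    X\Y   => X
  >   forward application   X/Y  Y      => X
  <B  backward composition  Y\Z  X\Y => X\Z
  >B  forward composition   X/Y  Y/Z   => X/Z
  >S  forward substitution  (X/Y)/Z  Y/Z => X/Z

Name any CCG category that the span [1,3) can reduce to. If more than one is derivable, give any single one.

[0,4] S   >
  [0,3] S/PP   >B
    [0,1] "dog" : S/S
    [1,3] S/PP   <
      [1,2] "clearly" : N
      [2,3] "this" : (S/PP)\N
  [3,4] "river" : PP

S/PP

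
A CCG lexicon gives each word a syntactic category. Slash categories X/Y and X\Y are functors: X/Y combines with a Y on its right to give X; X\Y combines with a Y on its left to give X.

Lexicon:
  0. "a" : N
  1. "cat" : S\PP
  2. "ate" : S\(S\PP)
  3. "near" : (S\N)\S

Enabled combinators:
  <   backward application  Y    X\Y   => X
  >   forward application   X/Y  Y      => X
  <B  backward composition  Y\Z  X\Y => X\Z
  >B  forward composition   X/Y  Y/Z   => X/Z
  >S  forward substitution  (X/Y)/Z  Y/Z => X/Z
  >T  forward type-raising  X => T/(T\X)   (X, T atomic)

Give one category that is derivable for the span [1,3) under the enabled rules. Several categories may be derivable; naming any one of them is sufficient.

S

[0,4] S   <
  [0,1] "a" : N
  [1,4] S\N   <
    [1,3] S   <
      [1,2] "cat" : S\PP
      [2,3] "ate" : S\(S\PP)
    [3,4] "near" : (S\N)\S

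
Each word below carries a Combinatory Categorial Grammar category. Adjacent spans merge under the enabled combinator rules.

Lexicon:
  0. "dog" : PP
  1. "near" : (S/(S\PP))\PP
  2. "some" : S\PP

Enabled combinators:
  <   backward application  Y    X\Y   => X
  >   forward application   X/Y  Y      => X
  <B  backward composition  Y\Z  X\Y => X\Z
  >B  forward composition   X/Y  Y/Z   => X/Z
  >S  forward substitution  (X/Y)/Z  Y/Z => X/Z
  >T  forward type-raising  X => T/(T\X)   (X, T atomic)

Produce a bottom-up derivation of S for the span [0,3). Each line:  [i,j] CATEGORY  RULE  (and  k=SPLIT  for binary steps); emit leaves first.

[0,3] S   >
  [0,2] S/(S\PP)   <
    [0,1] "dog" : PP
    [1,2] "near" : (S/(S\PP))\PP
  [2,3] "some" : S\PP

[0,1] PP  lex  "dog"
[1,2] (S/(S\PP))\PP  lex  "near"
[0,2] S/(S\PP)  <  k=1
[2,3] S\PP  lex  "some"
[0,3] S  >  k=2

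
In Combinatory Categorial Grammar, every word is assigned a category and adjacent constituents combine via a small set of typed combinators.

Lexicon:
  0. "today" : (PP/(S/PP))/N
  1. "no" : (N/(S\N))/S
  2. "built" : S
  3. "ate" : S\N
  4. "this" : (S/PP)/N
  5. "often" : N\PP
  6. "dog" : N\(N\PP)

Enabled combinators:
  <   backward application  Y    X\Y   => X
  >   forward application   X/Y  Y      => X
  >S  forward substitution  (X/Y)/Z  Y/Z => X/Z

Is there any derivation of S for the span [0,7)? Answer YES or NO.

(PP/(S/PP))/N (N/(S\N))/S S S\N (S/PP)/N N\PP N\(N\PP)
CKY chart[0,7] = {PP}; S ∉ chart

NO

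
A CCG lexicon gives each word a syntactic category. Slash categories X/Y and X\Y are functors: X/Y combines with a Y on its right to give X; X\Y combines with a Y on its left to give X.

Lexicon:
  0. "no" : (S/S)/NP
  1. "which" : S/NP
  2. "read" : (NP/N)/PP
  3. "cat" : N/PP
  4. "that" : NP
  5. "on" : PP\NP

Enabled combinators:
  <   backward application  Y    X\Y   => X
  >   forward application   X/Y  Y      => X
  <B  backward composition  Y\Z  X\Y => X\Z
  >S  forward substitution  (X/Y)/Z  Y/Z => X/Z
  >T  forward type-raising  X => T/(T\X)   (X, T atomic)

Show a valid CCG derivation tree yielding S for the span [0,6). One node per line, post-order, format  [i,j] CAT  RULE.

[0,1] (S/S)/NP  lex  "no"
[1,2] S/NP  lex  "which"
[0,2] S/NP  >S  k=1
[2,3] (NP/N)/PP  lex  "read"
[3,4] N/PP  lex  "cat"
[2,4] NP/PP  >S  k=3
[4,5] NP  lex  "that"
[4,5] PP/(PP\NP)  >T
[5,6] PP\NP  lex  "on"
[4,6] PP  >  k=5
[2,6] NP  >  k=4
[0,6] S  >  k=2

[0,6] S   >
  [0,2] S/NP   >S
    [0,1] "no" : (S/S)/NP
    [1,2] "which" : S/NP
  [2,6] NP   >
    [2,4] NP/PP   >S
      [2,3] "read" : (NP/N)/PP
      [3,4] "cat" : N/PP
    [4,6] PP   >
      [4,5] PP/(PP\NP)   >T
        [4,5] "that" : NP
      [5,6] "on" : PP\NP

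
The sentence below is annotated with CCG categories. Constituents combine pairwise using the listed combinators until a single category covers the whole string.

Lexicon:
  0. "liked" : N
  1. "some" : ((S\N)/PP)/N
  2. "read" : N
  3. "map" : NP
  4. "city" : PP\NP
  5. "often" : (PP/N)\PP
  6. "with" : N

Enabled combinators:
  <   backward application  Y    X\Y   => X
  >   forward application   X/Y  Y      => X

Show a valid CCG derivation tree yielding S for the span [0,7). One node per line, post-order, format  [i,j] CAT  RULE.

[0,1] N  lex  "liked"
[1,2] ((S\N)/PP)/N  lex  "some"
[2,3] N  lex  "read"
[1,3] (S\N)/PP  >  k=2
[3,4] NP  lex  "map"
[4,5] PP\NP  lex  "city"
[3,5] PP  <  k=4
[5,6] (PP/N)\PP  lex  "often"
[3,6] PP/N  <  k=5
[6,7] N  lex  "with"
[3,7] PP  >  k=6
[1,7] S\N  >  k=3
[0,7] S  <  k=1

[0,7] S   <
  [0,1] "liked" : N
  [1,7] S\N   >
    [1,3] (S\N)/PP   >
      [1,2] "some" : ((S\N)/PP)/N
      [2,3] "read" : N
    [3,7] PP   >
      [3,6] PP/N   <
        [3,5] PP   <
          [3,4] "map" : NP
          [4,5] "city" : PP\NP
        [5,6] "often" : (PP/N)\PP
      [6,7] "with" : N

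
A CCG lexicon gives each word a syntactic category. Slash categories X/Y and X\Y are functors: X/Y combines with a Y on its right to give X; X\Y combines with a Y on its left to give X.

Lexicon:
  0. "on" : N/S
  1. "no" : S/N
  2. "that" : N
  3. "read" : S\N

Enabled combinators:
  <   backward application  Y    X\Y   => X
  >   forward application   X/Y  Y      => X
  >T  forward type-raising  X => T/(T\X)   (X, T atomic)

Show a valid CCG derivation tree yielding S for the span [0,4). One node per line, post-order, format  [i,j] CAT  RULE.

[0,1] N/S  lex  "on"
[1,2] S/N  lex  "no"
[2,3] N  lex  "that"
[1,3] S  >  k=2
[0,3] N  >  k=1
[3,4] S\N  lex  "read"
[0,4] S  <  k=3

[0,4] S   <
  [0,3] N   >
    [0,1] "on" : N/S
    [1,3] S   >
      [1,2] "no" : S/N
      [2,3] "that" : N
  [3,4] "read" : S\N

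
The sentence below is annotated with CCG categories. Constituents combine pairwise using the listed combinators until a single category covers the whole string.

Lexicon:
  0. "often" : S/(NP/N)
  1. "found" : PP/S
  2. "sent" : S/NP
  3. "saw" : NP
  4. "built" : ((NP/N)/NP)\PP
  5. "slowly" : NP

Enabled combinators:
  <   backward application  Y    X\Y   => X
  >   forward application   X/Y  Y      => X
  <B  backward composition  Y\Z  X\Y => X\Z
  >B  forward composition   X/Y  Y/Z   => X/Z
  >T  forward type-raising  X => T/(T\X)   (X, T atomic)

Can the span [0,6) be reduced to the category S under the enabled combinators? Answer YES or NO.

[0,6] S   >
  [0,1] "often" : S/(NP/N)
  [1,6] NP/N   >
    [1,5] (NP/N)/NP   <
      [1,4] PP   >
        [1,2] "found" : PP/S
        [2,4] S   >
          [2,3] "sent" : S/NP
          [3,4] "saw" : NP
      [4,5] "built" : ((NP/N)/NP)\PP
    [5,6] "slowly" : NP

YES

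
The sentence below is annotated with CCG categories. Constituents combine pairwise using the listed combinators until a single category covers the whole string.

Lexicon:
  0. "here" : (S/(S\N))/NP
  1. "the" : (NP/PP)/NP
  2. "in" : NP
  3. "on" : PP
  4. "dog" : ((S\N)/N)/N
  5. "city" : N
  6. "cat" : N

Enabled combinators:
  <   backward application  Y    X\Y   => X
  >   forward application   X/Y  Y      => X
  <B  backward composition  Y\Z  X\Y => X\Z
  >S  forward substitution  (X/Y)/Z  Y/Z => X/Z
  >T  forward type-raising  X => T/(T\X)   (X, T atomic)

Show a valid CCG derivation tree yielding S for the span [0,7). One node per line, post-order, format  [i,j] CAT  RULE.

[0,7] S   >
  [0,4] S/(S\N)   >
    [0,1] "here" : (S/(S\N))/NP
    [1,4] NP   >
      [1,3] NP/PP   >
        [1,2] "the" : (NP/PP)/NP
        [2,3] "in" : NP
      [3,4] "on" : PP
  [4,7] S\N   >
    [4,6] (S\N)/N   >
      [4,5] "dog" : ((S\N)/N)/N
      [5,6] "city" : N
    [6,7] "cat" : N

[0,1] (S/(S\N))/NP  lex  "here"
[1,2] (NP/PP)/NP  lex  "the"
[2,3] NP  lex  "in"
[1,3] NP/PP  >  k=2
[3,4] PP  lex  "on"
[1,4] NP  >  k=3
[0,4] S/(S\N)  >  k=1
[4,5] ((S\N)/N)/N  lex  "dog"
[5,6] N  lex  "city"
[4,6] (S\N)/N  >  k=5
[6,7] N  lex  "cat"
[4,7] S\N  >  k=6
[0,7] S  >  k=4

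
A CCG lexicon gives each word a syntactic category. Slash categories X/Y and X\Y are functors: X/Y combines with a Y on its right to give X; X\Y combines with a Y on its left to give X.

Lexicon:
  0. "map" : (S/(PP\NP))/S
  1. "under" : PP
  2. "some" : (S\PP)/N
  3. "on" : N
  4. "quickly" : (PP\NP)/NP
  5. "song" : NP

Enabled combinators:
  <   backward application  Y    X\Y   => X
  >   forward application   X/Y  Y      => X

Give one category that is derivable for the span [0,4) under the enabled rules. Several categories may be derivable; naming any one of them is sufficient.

S/(PP\NP)

[0,6] S   >
  [0,4] S/(PP\NP)   >
    [0,1] "map" : (S/(PP\NP))/S
    [1,4] S   <
      [1,2] "under" : PP
      [2,4] S\PP   >
        [2,3] "some" : (S\PP)/N
        [3,4] "on" : N
  [4,6] PP\NP   >
    [4,5] "quickly" : (PP\NP)/NP
    [5,6] "song" : NP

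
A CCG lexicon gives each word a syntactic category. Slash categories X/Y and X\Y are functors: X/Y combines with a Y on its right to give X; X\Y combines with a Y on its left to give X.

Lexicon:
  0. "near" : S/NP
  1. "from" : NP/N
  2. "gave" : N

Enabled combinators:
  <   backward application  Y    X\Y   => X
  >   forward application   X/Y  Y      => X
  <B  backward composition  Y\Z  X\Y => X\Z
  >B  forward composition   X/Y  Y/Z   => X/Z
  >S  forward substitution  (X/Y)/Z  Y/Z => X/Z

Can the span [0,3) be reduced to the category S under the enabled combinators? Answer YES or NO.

[0,3] S   >
  [0,1] "near" : S/NP
  [1,3] NP   >
    [1,2] "from" : NP/N
    [2,3] "gave" : N

YES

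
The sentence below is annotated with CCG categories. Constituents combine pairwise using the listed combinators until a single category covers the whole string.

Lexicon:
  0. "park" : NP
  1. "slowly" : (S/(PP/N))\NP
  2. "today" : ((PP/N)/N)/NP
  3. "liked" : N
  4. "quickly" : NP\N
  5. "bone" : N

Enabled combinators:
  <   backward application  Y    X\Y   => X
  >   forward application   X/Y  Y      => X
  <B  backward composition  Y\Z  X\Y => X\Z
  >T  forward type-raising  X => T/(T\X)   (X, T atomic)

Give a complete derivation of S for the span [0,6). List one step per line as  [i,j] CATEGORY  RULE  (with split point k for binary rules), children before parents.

[0,1] NP  lex  "park"
[1,2] (S/(PP/N))\NP  lex  "slowly"
[0,2] S/(PP/N)  <  k=1
[2,3] ((PP/N)/N)/NP  lex  "today"
[3,4] N  lex  "liked"
[4,5] NP\N  lex  "quickly"
[3,5] NP  <  k=4
[2,5] (PP/N)/N  >  k=3
[5,6] N  lex  "bone"
[2,6] PP/N  >  k=5
[0,6] S  >  k=2

[0,6] S   >
  [0,2] S/(PP/N)   <
    [0,1] "park" : NP
    [1,2] "slowly" : (S/(PP/N))\NP
  [2,6] PP/N   >
    [2,5] (PP/N)/N   >
      [2,3] "today" : ((PP/N)/N)/NP
      [3,5] NP   <
        [3,4] "liked" : N
        [4,5] "quickly" : NP\N
    [5,6] "bone" : N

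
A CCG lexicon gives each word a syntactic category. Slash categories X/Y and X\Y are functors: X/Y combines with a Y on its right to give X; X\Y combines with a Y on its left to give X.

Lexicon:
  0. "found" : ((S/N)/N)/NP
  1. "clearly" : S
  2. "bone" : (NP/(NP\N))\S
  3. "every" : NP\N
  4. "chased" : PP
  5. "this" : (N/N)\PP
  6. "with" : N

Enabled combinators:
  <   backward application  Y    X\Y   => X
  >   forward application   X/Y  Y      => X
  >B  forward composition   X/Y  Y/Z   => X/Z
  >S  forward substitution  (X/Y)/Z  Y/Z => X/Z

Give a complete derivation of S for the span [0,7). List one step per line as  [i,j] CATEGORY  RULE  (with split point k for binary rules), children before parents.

[0,7] S   >
  [0,6] S/N   >S
    [0,4] (S/N)/N   >
      [0,1] "found" : ((S/N)/N)/NP
      [1,4] NP   >
        [1,3] NP/(NP\N)   <
          [1,2] "clearly" : S
          [2,3] "bone" : (NP/(NP\N))\S
        [3,4] "every" : NP\N
    [4,6] N/N   <
      [4,5] "chased" : PP
      [5,6] "this" : (N/N)\PP
  [6,7] "with" : N

[0,1] ((S/N)/N)/NP  lex  "found"
[1,2] S  lex  "clearly"
[2,3] (NP/(NP\N))\S  lex  "bone"
[1,3] NP/(NP\N)  <  k=2
[3,4] NP\N  lex  "every"
[1,4] NP  >  k=3
[0,4] (S/N)/N  >  k=1
[4,5] PP  lex  "chased"
[5,6] (N/N)\PP  lex  "this"
[4,6] N/N  <  k=5
[0,6] S/N  >S  k=4
[6,7] N  lex  "with"
[0,7] S  >  k=6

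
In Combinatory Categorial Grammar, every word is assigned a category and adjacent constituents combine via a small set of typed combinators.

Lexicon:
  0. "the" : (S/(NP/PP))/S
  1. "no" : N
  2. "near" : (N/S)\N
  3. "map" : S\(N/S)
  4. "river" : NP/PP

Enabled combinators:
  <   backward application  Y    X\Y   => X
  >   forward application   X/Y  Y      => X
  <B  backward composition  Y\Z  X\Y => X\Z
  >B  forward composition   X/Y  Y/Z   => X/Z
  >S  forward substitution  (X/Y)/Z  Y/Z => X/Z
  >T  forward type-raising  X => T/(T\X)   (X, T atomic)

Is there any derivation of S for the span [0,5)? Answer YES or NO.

[0,5] S   >
  [0,4] S/(NP/PP)   >
    [0,1] "the" : (S/(NP/PP))/S
    [1,4] S   >
      [1,2] S/(S\N)   >T
        [1,2] "no" : N
      [2,4] S\N   <B
        [2,3] "near" : (N/S)\N
        [3,4] "map" : S\(N/S)
  [4,5] "river" : NP/PP

YES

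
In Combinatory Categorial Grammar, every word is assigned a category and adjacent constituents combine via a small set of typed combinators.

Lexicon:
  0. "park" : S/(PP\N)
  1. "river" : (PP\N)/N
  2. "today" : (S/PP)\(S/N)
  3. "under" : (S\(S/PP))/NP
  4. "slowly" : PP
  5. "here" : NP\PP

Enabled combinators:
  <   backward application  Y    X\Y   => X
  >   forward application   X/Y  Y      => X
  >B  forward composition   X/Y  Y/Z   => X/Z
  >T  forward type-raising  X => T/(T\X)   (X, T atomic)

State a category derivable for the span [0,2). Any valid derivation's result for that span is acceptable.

S/N

[0,6] S   <
  [0,3] S/PP   <
    [0,2] S/N   >B
      [0,1] "park" : S/(PP\N)
      [1,2] "river" : (PP\N)/N
    [2,3] "today" : (S/PP)\(S/N)
  [3,6] S\(S/PP)   >
    [3,4] "under" : (S\(S/PP))/NP
    [4,6] NP   <
      [4,5] "slowly" : PP
      [5,6] "here" : NP\PP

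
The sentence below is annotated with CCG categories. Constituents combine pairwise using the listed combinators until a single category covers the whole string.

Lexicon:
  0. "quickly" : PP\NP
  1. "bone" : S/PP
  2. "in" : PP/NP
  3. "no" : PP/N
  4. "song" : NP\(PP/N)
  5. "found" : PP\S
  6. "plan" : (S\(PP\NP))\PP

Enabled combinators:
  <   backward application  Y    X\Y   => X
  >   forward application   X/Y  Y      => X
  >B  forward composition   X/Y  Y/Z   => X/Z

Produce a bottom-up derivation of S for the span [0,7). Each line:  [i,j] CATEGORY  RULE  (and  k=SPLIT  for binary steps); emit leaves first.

[0,1] PP\NP  lex  "quickly"
[1,2] S/PP  lex  "bone"
[2,3] PP/NP  lex  "in"
[1,3] S/NP  >B  k=2
[3,4] PP/N  lex  "no"
[4,5] NP\(PP/N)  lex  "song"
[3,5] NP  <  k=4
[1,5] S  >  k=3
[5,6] PP\S  lex  "found"
[1,6] PP  <  k=5
[6,7] (S\(PP\NP))\PP  lex  "plan"
[1,7] S\(PP\NP)  <  k=6
[0,7] S  <  k=1

[0,7] S   <
  [0,1] "quickly" : PP\NP
  [1,7] S\(PP\NP)   <
    [1,6] PP   <
      [1,5] S   >
        [1,3] S/NP   >B
          [1,2] "bone" : S/PP
          [2,3] "in" : PP/NP
        [3,5] NP   <
          [3,4] "no" : PP/N
          [4,5] "song" : NP\(PP/N)
      [5,6] "found" : PP\S
    [6,7] "plan" : (S\(PP\NP))\PP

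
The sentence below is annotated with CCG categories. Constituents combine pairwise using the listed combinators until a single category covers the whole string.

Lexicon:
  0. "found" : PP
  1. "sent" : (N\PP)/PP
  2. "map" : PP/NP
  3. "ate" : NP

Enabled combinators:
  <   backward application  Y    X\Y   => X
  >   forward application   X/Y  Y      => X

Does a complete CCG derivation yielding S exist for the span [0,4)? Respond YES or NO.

NO

PP (N\PP)/PP PP/NP NP
CKY chart[0,4] = {N}; S ∉ chart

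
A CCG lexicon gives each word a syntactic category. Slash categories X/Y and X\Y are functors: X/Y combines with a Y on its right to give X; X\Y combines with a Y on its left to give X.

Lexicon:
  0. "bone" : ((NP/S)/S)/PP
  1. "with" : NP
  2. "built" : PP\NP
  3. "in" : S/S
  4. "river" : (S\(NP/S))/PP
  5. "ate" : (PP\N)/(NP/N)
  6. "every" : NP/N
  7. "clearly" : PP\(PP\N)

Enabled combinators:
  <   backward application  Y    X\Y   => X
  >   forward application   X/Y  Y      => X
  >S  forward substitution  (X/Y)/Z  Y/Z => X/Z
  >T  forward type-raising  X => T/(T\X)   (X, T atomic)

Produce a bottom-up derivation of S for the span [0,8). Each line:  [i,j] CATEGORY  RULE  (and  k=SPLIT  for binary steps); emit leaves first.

[0,8] S   <
  [0,4] NP/S   >S
    [0,3] (NP/S)/S   >
      [0,1] "bone" : ((NP/S)/S)/PP
      [1,3] PP   >
        [1,2] PP/(PP\NP)   >T
          [1,2] "with" : NP
        [2,3] "built" : PP\NP
    [3,4] "in" : S/S
  [4,8] S\(NP/S)   >
    [4,5] "river" : (S\(NP/S))/PP
    [5,8] PP   <
      [5,7] PP\N   >
        [5,6] "ate" : (PP\N)/(NP/N)
        [6,7] "every" : NP/N
      [7,8] "clearly" : PP\(PP\N)

[0,1] ((NP/S)/S)/PP  lex  "bone"
[1,2] NP  lex  "with"
[1,2] PP/(PP\NP)  >T
[2,3] PP\NP  lex  "built"
[1,3] PP  >  k=2
[0,3] (NP/S)/S  >  k=1
[3,4] S/S  lex  "in"
[0,4] NP/S  >S  k=3
[4,5] (S\(NP/S))/PP  lex  "river"
[5,6] (PP\N)/(NP/N)  lex  "ate"
[6,7] NP/N  lex  "every"
[5,7] PP\N  >  k=6
[7,8] PP\(PP\N)  lex  "clearly"
[5,8] PP  <  k=7
[4,8] S\(NP/S)  >  k=5
[0,8] S  <  k=4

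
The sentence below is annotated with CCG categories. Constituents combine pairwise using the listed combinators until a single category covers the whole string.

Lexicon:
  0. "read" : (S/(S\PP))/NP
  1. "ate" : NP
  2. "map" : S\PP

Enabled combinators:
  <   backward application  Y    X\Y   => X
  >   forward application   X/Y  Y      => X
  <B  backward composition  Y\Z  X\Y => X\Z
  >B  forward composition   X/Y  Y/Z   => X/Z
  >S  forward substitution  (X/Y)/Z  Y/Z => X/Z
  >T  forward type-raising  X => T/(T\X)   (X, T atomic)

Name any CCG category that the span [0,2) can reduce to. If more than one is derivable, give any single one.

[0,3] S   >
  [0,2] S/(S\PP)   >
    [0,1] "read" : (S/(S\PP))/NP
    [1,2] "ate" : NP
  [2,3] "map" : S\PP

S/(S\PP)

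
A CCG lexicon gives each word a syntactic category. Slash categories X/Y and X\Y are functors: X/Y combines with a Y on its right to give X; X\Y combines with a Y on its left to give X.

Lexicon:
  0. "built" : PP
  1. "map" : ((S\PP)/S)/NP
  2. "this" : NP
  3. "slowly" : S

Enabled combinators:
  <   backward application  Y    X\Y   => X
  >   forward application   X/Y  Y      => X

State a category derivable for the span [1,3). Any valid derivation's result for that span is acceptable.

[0,4] S   <
  [0,1] "built" : PP
  [1,4] S\PP   >
    [1,3] (S\PP)/S   >
      [1,2] "map" : ((S\PP)/S)/NP
      [2,3] "this" : NP
    [3,4] "slowly" : S

(S\PP)/S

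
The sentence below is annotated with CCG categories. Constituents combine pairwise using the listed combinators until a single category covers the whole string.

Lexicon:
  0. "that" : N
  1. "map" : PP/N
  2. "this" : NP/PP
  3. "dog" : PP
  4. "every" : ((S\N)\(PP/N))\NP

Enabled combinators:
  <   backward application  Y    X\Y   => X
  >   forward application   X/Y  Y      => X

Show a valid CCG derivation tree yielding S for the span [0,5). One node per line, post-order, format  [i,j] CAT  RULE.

[0,1] N  lex  "that"
[1,2] PP/N  lex  "map"
[2,3] NP/PP  lex  "this"
[3,4] PP  lex  "dog"
[2,4] NP  >  k=3
[4,5] ((S\N)\(PP/N))\NP  lex  "every"
[2,5] (S\N)\(PP/N)  <  k=4
[1,5] S\N  <  k=2
[0,5] S  <  k=1

[0,5] S   <
  [0,1] "that" : N
  [1,5] S\N   <
    [1,2] "map" : PP/N
    [2,5] (S\N)\(PP/N)   <
      [2,4] NP   >
        [2,3] "this" : NP/PP
        [3,4] "dog" : PP
      [4,5] "every" : ((S\N)\(PP/N))\NP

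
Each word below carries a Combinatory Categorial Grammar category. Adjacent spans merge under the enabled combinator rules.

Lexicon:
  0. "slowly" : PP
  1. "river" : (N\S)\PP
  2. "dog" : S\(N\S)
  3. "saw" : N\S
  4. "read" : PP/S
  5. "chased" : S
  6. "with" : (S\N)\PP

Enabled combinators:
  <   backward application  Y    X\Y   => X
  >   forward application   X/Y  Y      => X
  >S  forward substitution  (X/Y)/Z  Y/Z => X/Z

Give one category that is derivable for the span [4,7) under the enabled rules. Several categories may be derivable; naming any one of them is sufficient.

[0,7] S   <
  [0,4] N   <
    [0,3] S   <
      [0,2] N\S   <
        [0,1] "slowly" : PP
        [1,2] "river" : (N\S)\PP
      [2,3] "dog" : S\(N\S)
    [3,4] "saw" : N\S
  [4,7] S\N   <
    [4,6] PP   >
      [4,5] "read" : PP/S
      [5,6] "chased" : S
    [6,7] "with" : (S\N)\PP

S\N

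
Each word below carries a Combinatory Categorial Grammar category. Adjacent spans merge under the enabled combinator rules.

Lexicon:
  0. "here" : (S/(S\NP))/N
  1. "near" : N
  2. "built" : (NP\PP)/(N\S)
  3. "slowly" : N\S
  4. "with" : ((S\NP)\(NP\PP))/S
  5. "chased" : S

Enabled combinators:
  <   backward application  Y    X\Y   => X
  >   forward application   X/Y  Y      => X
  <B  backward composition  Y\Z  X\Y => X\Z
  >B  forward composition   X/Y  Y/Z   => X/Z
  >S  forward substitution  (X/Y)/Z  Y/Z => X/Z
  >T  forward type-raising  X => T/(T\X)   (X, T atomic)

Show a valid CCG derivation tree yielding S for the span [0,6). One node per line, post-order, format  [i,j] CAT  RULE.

[0,1] (S/(S\NP))/N  lex  "here"
[1,2] N  lex  "near"
[0,2] S/(S\NP)  >  k=1
[2,3] (NP\PP)/(N\S)  lex  "built"
[3,4] N\S  lex  "slowly"
[2,4] NP\PP  >  k=3
[4,5] ((S\NP)\(NP\PP))/S  lex  "with"
[5,6] S  lex  "chased"
[4,6] (S\NP)\(NP\PP)  >  k=5
[2,6] S\NP  <  k=4
[0,6] S  >  k=2

[0,6] S   >
  [0,2] S/(S\NP)   >
    [0,1] "here" : (S/(S\NP))/N
    [1,2] "near" : N
  [2,6] S\NP   <
    [2,4] NP\PP   >
      [2,3] "built" : (NP\PP)/(N\S)
      [3,4] "slowly" : N\S
    [4,6] (S\NP)\(NP\PP)   >
      [4,5] "with" : ((S\NP)\(NP\PP))/S
      [5,6] "chased" : S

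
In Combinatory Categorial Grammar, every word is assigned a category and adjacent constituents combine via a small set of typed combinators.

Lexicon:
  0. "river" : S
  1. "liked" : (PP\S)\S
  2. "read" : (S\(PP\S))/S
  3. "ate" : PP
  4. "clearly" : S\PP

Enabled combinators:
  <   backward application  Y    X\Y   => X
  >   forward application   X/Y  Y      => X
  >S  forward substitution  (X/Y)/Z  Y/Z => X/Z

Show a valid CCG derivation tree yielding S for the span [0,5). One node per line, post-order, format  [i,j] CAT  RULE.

[0,5] S   <
  [0,2] PP\S   <
    [0,1] "river" : S
    [1,2] "liked" : (PP\S)\S
  [2,5] S\(PP\S)   >
    [2,3] "read" : (S\(PP\S))/S
    [3,5] S   <
      [3,4] "ate" : PP
      [4,5] "clearly" : S\PP

[0,1] S  lex  "river"
[1,2] (PP\S)\S  lex  "liked"
[0,2] PP\S  <  k=1
[2,3] (S\(PP\S))/S  lex  "read"
[3,4] PP  lex  "ate"
[4,5] S\PP  lex  "clearly"
[3,5] S  <  k=4
[2,5] S\(PP\S)  >  k=3
[0,5] S  <  k=2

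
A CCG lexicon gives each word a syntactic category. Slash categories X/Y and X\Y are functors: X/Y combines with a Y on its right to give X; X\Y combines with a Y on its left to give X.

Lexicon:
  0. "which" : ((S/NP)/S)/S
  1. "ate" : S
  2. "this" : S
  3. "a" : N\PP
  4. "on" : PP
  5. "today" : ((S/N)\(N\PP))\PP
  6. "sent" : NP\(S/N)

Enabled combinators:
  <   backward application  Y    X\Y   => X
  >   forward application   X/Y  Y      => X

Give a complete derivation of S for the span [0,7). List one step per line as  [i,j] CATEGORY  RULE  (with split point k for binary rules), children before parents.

[0,1] ((S/NP)/S)/S  lex  "which"
[1,2] S  lex  "ate"
[0,2] (S/NP)/S  >  k=1
[2,3] S  lex  "this"
[0,3] S/NP  >  k=2
[3,4] N\PP  lex  "a"
[4,5] PP  lex  "on"
[5,6] ((S/N)\(N\PP))\PP  lex  "today"
[4,6] (S/N)\(N\PP)  <  k=5
[3,6] S/N  <  k=4
[6,7] NP\(S/N)  lex  "sent"
[3,7] NP  <  k=6
[0,7] S  >  k=3

[0,7] S   >
  [0,3] S/NP   >
    [0,2] (S/NP)/S   >
      [0,1] "which" : ((S/NP)/S)/S
      [1,2] "ate" : S
    [2,3] "this" : S
  [3,7] NP   <
    [3,6] S/N   <
      [3,4] "a" : N\PP
      [4,6] (S/N)\(N\PP)   <
        [4,5] "on" : PP
        [5,6] "today" : ((S/N)\(N\PP))\PP
    [6,7] "sent" : NP\(S/N)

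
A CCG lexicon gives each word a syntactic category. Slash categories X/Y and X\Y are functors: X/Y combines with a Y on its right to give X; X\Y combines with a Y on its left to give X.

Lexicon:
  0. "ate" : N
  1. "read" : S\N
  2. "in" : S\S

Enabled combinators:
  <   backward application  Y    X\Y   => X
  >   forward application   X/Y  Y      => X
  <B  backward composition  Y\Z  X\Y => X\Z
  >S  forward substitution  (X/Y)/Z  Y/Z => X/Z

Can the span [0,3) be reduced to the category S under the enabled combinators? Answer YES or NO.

YES

[0,3] S   <
  [0,1] "ate" : N
  [1,3] S\N   <B
    [1,2] "read" : S\N
    [2,3] "in" : S\S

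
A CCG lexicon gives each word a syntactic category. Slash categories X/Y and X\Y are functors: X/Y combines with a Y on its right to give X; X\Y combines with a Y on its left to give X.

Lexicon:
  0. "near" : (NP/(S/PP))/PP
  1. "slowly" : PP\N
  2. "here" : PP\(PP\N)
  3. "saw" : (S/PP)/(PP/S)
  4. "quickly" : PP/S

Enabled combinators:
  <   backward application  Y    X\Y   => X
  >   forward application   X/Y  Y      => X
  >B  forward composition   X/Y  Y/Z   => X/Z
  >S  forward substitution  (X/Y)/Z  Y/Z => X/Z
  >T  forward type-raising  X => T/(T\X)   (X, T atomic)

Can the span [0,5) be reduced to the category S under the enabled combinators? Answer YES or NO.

NO

(NP/(S/PP))/PP PP\N PP\(PP\N) (S/PP)/(PP/S) PP/S
CKY chart[0,5] = {N/(N\NP), NP, NP/(NP\NP), PP/(PP\NP), S/(S\NP)}; S ∉ chart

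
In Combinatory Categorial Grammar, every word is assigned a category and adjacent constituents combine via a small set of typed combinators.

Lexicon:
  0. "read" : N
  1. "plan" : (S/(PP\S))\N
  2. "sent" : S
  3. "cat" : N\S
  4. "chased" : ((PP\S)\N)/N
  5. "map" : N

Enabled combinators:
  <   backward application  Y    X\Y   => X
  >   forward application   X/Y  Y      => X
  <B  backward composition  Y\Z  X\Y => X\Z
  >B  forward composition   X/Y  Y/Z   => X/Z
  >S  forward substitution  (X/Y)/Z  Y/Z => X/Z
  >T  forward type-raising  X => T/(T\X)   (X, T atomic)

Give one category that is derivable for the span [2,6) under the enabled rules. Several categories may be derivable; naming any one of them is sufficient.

PP\S

[0,6] S   >
  [0,2] S/(PP\S)   <
    [0,1] "read" : N
    [1,2] "plan" : (S/(PP\S))\N
  [2,6] PP\S   <
    [2,4] N   <
      [2,3] "sent" : S
      [3,4] "cat" : N\S
    [4,6] (PP\S)\N   >
      [4,5] "chased" : ((PP\S)\N)/N
      [5,6] "map" : N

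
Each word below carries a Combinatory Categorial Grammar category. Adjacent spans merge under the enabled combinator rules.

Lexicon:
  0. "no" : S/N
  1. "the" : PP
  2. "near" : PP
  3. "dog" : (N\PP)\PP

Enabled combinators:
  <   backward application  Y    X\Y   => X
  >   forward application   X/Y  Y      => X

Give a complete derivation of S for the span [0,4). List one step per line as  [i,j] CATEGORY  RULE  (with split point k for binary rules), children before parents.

[0,4] S   >
  [0,1] "no" : S/N
  [1,4] N   <
    [1,2] "the" : PP
    [2,4] N\PP   <
      [2,3] "near" : PP
      [3,4] "dog" : (N\PP)\PP

[0,1] S/N  lex  "no"
[1,2] PP  lex  "the"
[2,3] PP  lex  "near"
[3,4] (N\PP)\PP  lex  "dog"
[2,4] N\PP  <  k=3
[1,4] N  <  k=2
[0,4] S  >  k=1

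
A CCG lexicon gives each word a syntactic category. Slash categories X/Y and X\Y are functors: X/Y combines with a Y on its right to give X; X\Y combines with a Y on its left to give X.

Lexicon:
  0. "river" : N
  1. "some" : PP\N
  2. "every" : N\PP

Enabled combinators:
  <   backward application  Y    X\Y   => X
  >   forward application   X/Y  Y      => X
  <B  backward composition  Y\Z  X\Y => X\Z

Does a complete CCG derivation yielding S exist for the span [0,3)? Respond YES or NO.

N PP\N N\PP
CKY chart[0,3] = {N}; S ∉ chart

NO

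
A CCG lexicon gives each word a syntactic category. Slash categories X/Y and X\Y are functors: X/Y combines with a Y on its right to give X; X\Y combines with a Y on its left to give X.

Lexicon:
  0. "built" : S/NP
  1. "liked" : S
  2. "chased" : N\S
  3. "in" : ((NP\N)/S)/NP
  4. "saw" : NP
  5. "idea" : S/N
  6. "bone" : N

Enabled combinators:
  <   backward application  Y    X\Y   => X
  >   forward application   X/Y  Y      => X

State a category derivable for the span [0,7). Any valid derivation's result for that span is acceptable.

[0,7] S   >
  [0,1] "built" : S/NP
  [1,7] NP   <
    [1,3] N   <
      [1,2] "liked" : S
      [2,3] "chased" : N\S
    [3,7] NP\N   >
      [3,5] (NP\N)/S   >
        [3,4] "in" : ((NP\N)/S)/NP
        [4,5] "saw" : NP
      [5,7] S   >
        [5,6] "idea" : S/N
        [6,7] "bone" : N

S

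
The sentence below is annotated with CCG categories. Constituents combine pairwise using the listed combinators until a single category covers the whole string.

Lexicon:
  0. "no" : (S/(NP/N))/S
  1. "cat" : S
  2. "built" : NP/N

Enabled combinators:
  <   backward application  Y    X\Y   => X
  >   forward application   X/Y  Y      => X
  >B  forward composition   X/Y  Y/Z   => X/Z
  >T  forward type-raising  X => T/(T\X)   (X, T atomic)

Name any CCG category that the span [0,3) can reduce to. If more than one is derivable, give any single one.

[0,3] S   >
  [0,2] S/(NP/N)   >
    [0,1] "no" : (S/(NP/N))/S
    [1,2] "cat" : S
  [2,3] "built" : NP/N

S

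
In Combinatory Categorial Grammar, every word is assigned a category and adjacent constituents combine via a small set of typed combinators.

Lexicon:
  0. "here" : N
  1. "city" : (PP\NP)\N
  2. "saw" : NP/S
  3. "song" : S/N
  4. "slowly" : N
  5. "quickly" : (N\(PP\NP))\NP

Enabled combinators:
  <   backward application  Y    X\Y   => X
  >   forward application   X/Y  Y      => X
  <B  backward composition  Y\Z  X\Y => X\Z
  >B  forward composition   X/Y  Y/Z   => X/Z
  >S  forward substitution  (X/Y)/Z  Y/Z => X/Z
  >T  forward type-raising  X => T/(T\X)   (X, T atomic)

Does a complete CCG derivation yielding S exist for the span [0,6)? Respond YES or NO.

N (PP\NP)\N NP/S S/N N (N\(PP\NP))\NP
CKY chart[0,6] = {N, N/(N\N), NP/(NP\N), PP/(PP\N), S/(S\N)}; S ∉ chart

NO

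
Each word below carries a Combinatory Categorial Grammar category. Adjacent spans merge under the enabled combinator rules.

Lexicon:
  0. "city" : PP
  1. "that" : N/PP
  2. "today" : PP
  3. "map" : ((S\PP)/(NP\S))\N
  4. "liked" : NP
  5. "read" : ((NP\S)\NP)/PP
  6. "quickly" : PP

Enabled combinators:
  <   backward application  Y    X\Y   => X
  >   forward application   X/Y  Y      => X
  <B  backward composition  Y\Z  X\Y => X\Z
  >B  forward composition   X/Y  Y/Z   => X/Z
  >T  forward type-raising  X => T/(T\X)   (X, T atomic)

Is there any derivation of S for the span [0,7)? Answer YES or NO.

[0,7] S   >
  [0,1] S/(S\PP)   >T
    [0,1] "city" : PP
  [1,7] S\PP   >
    [1,4] (S\PP)/(NP\S)   <
      [1,3] N   >
        [1,2] "that" : N/PP
        [2,3] "today" : PP
      [3,4] "map" : ((S\PP)/(NP\S))\N
    [4,7] NP\S   <
      [4,5] "liked" : NP
      [5,7] (NP\S)\NP   >
        [5,6] "read" : ((NP\S)\NP)/PP
        [6,7] "quickly" : PP

YES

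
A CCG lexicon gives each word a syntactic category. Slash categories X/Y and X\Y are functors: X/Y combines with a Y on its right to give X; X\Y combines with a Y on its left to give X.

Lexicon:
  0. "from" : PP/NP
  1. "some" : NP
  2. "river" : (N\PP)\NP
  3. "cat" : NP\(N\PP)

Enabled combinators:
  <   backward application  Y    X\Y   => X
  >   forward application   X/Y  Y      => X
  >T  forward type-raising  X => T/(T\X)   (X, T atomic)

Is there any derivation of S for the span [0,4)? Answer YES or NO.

PP/NP NP (N\PP)\NP NP\(N\PP)
CKY chart[0,4] = {N/(N\PP), NP/(NP\PP), PP, PP/(PP\PP), S/(S\PP)}; S ∉ chart

NO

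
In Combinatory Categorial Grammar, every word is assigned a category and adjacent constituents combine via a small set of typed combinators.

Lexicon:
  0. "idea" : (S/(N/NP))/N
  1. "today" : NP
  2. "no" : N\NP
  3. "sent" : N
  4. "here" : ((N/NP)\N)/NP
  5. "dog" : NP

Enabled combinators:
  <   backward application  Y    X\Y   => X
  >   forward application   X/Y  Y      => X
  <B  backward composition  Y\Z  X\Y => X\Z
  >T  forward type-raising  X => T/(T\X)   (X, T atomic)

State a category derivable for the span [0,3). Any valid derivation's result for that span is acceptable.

[0,6] S   >
  [0,3] S/(N/NP)   >
    [0,1] "idea" : (S/(N/NP))/N
    [1,3] N   >
      [1,2] N/(N\NP)   >T
        [1,2] "today" : NP
      [2,3] "no" : N\NP
  [3,6] N/NP   <
    [3,4] "sent" : N
    [4,6] (N/NP)\N   >
      [4,5] "here" : ((N/NP)\N)/NP
      [5,6] "dog" : NP

S/(N/NP)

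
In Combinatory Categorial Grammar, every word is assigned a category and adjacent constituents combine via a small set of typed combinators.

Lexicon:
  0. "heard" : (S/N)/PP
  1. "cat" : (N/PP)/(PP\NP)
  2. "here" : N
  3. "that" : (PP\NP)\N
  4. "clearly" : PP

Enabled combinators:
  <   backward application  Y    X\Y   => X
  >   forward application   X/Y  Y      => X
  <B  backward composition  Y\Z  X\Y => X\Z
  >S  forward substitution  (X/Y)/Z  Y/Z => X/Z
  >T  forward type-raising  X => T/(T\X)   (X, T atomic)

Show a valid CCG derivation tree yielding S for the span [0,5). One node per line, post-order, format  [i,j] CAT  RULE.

[0,1] (S/N)/PP  lex  "heard"
[1,2] (N/PP)/(PP\NP)  lex  "cat"
[2,3] N  lex  "here"
[3,4] (PP\NP)\N  lex  "that"
[2,4] PP\NP  <  k=3
[1,4] N/PP  >  k=2
[0,4] S/PP  >S  k=1
[4,5] PP  lex  "clearly"
[0,5] S  >  k=4

[0,5] S   >
  [0,4] S/PP   >S
    [0,1] "heard" : (S/N)/PP
    [1,4] N/PP   >
      [1,2] "cat" : (N/PP)/(PP\NP)
      [2,4] PP\NP   <
        [2,3] "here" : N
        [3,4] "that" : (PP\NP)\N
  [4,5] "clearly" : PP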